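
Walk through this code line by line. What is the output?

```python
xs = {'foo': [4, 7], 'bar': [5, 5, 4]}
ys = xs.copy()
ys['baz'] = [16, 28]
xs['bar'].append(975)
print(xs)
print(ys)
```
{'foo': [4, 7], 'bar': [5, 5, 4, 975]}
{'foo': [4, 7], 'bar': [5, 5, 4, 975], 'baz': [16, 28]}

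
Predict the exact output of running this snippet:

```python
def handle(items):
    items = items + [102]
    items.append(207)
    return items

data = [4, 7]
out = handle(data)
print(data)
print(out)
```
[4, 7]
[4, 7, 102, 207]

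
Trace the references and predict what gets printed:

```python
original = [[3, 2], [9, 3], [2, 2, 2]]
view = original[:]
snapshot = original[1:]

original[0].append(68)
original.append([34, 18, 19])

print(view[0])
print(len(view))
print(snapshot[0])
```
[3, 2, 68]
3
[9, 3]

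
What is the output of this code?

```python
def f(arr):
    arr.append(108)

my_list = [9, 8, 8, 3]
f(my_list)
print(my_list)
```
[9, 8, 8, 3, 108]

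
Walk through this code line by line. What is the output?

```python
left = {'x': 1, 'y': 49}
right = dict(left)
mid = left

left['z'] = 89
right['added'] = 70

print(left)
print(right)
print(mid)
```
{'x': 1, 'y': 49, 'z': 89}
{'x': 1, 'y': 49, 'added': 70}
{'x': 1, 'y': 49, 'z': 89}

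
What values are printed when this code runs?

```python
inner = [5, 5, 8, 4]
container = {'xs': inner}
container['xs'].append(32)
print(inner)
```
[5, 5, 8, 4, 32]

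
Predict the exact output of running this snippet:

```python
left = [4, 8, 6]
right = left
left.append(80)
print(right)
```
[4, 8, 6, 80]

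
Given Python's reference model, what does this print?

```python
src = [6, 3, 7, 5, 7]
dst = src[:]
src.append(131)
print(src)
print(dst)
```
[6, 3, 7, 5, 7, 131]
[6, 3, 7, 5, 7]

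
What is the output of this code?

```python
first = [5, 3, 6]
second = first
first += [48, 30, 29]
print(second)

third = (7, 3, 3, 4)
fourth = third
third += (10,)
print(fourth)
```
[5, 3, 6, 48, 30, 29]
(7, 3, 3, 4)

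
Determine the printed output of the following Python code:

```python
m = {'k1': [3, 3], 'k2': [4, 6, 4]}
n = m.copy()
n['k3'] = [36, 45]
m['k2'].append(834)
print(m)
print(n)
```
{'k1': [3, 3], 'k2': [4, 6, 4, 834]}
{'k1': [3, 3], 'k2': [4, 6, 4, 834], 'k3': [36, 45]}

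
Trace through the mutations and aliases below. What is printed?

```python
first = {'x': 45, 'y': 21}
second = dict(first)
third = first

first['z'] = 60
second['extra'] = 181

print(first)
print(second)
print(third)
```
{'x': 45, 'y': 21, 'z': 60}
{'x': 45, 'y': 21, 'extra': 181}
{'x': 45, 'y': 21, 'z': 60}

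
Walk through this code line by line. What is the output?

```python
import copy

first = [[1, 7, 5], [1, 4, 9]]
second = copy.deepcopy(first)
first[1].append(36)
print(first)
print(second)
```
[[1, 7, 5], [1, 4, 9, 36]]
[[1, 7, 5], [1, 4, 9]]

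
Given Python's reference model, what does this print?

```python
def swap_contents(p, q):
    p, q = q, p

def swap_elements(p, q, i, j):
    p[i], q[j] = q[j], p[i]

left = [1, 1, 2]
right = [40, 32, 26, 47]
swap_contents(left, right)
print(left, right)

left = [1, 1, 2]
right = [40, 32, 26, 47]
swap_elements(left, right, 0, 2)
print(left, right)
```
[1, 1, 2] [40, 32, 26, 47]
[26, 1, 2] [40, 32, 1, 47]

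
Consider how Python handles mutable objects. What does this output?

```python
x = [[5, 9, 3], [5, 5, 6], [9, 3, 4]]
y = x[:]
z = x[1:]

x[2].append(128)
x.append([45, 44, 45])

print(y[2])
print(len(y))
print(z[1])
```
[9, 3, 4, 128]
3
[9, 3, 4, 128]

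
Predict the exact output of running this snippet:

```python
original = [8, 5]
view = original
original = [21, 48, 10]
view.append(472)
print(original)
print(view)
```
[21, 48, 10]
[8, 5, 472]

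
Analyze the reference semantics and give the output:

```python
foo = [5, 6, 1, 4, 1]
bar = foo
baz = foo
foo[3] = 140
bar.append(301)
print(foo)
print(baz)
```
[5, 6, 1, 140, 1, 301]
[5, 6, 1, 140, 1, 301]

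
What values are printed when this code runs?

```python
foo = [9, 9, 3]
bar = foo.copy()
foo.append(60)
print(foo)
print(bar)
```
[9, 9, 3, 60]
[9, 9, 3]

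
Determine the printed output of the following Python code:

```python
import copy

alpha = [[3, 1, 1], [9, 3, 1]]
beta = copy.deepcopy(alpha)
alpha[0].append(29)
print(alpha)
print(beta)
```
[[3, 1, 1, 29], [9, 3, 1]]
[[3, 1, 1], [9, 3, 1]]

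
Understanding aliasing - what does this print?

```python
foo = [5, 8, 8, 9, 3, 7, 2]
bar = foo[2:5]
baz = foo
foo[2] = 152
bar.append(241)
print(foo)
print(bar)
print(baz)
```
[5, 8, 152, 9, 3, 7, 2]
[8, 9, 3, 241]
[5, 8, 152, 9, 3, 7, 2]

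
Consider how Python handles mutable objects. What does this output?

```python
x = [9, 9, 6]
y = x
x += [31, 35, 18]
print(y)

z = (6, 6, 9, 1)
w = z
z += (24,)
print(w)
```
[9, 9, 6, 31, 35, 18]
(6, 6, 9, 1)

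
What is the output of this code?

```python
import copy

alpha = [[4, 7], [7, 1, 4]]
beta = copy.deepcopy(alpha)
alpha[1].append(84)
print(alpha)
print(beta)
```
[[4, 7], [7, 1, 4, 84]]
[[4, 7], [7, 1, 4]]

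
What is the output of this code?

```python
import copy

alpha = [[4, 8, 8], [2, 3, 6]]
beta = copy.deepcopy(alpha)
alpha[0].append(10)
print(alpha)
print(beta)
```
[[4, 8, 8, 10], [2, 3, 6]]
[[4, 8, 8], [2, 3, 6]]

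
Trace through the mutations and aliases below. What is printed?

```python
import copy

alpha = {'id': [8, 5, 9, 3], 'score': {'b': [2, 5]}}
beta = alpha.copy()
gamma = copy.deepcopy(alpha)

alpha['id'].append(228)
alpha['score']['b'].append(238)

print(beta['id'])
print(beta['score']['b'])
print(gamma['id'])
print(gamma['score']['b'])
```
[8, 5, 9, 3, 228]
[2, 5, 238]
[8, 5, 9, 3]
[2, 5]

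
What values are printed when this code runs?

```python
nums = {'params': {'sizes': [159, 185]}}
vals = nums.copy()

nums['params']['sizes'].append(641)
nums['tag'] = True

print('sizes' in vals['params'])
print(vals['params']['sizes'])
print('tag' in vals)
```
True
[159, 185, 641]
False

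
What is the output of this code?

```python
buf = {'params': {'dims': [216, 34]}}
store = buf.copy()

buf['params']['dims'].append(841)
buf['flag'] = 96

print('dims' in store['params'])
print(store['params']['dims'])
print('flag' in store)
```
True
[216, 34, 841]
False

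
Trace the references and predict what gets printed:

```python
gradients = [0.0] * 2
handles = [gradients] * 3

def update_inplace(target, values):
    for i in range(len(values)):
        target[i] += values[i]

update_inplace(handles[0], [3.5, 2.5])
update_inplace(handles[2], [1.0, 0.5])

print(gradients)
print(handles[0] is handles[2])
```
[4.5, 3.0]
True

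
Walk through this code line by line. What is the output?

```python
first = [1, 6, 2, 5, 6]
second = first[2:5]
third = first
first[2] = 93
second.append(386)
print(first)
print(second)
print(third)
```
[1, 6, 93, 5, 6]
[2, 5, 6, 386]
[1, 6, 93, 5, 6]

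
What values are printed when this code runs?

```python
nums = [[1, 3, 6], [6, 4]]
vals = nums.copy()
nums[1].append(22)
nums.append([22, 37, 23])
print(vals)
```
[[1, 3, 6], [6, 4, 22]]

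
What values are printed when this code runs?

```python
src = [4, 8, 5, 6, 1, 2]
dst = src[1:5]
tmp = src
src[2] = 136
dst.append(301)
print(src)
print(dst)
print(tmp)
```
[4, 8, 136, 6, 1, 2]
[8, 5, 6, 1, 301]
[4, 8, 136, 6, 1, 2]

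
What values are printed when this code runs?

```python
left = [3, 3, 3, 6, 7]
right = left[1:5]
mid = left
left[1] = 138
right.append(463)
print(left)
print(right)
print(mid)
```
[3, 138, 3, 6, 7]
[3, 3, 6, 7, 463]
[3, 138, 3, 6, 7]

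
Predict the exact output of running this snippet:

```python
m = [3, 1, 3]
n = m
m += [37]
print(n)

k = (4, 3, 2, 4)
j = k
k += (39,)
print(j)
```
[3, 1, 3, 37]
(4, 3, 2, 4)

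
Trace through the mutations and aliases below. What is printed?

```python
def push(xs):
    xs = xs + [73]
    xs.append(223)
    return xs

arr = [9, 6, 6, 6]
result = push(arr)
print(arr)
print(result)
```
[9, 6, 6, 6]
[9, 6, 6, 6, 73, 223]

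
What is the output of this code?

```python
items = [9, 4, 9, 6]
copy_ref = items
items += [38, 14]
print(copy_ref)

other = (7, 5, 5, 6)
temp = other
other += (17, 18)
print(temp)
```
[9, 4, 9, 6, 38, 14]
(7, 5, 5, 6)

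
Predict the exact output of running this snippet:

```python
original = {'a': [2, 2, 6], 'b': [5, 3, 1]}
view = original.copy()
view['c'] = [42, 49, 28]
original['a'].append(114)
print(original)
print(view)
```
{'a': [2, 2, 6, 114], 'b': [5, 3, 1]}
{'a': [2, 2, 6, 114], 'b': [5, 3, 1], 'c': [42, 49, 28]}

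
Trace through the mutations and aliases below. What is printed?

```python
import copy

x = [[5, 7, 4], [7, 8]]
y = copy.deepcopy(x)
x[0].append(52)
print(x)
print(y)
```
[[5, 7, 4, 52], [7, 8]]
[[5, 7, 4], [7, 8]]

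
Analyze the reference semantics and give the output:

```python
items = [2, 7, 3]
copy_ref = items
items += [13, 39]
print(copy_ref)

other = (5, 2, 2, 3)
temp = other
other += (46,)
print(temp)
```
[2, 7, 3, 13, 39]
(5, 2, 2, 3)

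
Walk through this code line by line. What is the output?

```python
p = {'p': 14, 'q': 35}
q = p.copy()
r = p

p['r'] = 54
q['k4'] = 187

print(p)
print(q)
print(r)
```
{'p': 14, 'q': 35, 'r': 54}
{'p': 14, 'q': 35, 'k4': 187}
{'p': 14, 'q': 35, 'r': 54}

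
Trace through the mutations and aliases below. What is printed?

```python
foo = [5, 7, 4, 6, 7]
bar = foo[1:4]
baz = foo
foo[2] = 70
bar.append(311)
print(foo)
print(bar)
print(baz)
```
[5, 7, 70, 6, 7]
[7, 4, 6, 311]
[5, 7, 70, 6, 7]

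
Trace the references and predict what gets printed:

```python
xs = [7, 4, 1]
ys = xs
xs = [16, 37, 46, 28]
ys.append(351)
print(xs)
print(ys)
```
[16, 37, 46, 28]
[7, 4, 1, 351]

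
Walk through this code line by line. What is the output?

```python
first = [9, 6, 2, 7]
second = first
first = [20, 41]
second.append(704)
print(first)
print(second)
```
[20, 41]
[9, 6, 2, 7, 704]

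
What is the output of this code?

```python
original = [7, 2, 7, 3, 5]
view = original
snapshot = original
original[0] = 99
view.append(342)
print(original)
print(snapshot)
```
[99, 2, 7, 3, 5, 342]
[99, 2, 7, 3, 5, 342]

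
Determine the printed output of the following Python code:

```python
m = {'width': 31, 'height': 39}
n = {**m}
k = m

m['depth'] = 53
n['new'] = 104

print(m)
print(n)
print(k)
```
{'width': 31, 'height': 39, 'depth': 53}
{'width': 31, 'height': 39, 'new': 104}
{'width': 31, 'height': 39, 'depth': 53}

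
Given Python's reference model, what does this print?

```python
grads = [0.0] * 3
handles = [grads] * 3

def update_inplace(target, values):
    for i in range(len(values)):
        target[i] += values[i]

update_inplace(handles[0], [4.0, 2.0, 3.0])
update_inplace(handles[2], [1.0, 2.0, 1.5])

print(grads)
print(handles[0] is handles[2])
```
[5.0, 4.0, 4.5]
True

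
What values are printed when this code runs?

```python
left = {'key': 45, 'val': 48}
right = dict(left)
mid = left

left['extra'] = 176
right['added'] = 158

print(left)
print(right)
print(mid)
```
{'key': 45, 'val': 48, 'extra': 176}
{'key': 45, 'val': 48, 'added': 158}
{'key': 45, 'val': 48, 'extra': 176}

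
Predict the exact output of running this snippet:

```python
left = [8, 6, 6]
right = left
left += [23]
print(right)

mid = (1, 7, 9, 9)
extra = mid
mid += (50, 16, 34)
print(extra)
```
[8, 6, 6, 23]
(1, 7, 9, 9)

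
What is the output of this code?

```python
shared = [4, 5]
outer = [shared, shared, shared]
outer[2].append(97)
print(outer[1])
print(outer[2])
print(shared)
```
[4, 5, 97]
[4, 5, 97]
[4, 5, 97]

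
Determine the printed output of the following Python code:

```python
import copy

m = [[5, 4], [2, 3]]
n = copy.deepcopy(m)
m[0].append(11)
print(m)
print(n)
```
[[5, 4, 11], [2, 3]]
[[5, 4], [2, 3]]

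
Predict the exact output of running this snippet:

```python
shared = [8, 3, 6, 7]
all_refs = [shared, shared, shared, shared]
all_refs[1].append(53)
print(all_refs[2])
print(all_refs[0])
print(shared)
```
[8, 3, 6, 7, 53]
[8, 3, 6, 7, 53]
[8, 3, 6, 7, 53]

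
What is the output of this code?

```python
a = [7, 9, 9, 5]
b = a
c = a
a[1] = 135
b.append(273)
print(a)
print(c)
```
[7, 135, 9, 5, 273]
[7, 135, 9, 5, 273]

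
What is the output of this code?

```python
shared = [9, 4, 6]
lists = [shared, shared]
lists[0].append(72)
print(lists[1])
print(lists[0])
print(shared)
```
[9, 4, 6, 72]
[9, 4, 6, 72]
[9, 4, 6, 72]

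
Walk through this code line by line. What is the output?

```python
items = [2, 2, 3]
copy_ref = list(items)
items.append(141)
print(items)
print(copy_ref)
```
[2, 2, 3, 141]
[2, 2, 3]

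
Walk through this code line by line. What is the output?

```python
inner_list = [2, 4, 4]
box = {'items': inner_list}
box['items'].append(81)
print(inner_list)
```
[2, 4, 4, 81]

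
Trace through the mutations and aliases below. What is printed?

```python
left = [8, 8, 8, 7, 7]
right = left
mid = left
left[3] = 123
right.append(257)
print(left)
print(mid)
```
[8, 8, 8, 123, 7, 257]
[8, 8, 8, 123, 7, 257]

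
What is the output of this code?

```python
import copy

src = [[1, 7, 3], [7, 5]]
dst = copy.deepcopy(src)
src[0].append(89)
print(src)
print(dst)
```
[[1, 7, 3, 89], [7, 5]]
[[1, 7, 3], [7, 5]]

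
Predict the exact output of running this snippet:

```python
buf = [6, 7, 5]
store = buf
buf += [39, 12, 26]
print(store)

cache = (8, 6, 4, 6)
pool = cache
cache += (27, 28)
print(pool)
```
[6, 7, 5, 39, 12, 26]
(8, 6, 4, 6)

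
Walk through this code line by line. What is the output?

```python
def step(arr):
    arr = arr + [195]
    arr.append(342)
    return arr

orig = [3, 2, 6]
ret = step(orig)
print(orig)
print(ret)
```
[3, 2, 6]
[3, 2, 6, 195, 342]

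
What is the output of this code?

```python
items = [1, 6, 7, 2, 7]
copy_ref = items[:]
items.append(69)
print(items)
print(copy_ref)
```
[1, 6, 7, 2, 7, 69]
[1, 6, 7, 2, 7]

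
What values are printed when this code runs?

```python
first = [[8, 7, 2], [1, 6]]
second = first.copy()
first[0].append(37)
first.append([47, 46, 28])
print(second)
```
[[8, 7, 2, 37], [1, 6]]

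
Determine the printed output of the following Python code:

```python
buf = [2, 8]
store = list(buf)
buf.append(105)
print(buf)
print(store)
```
[2, 8, 105]
[2, 8]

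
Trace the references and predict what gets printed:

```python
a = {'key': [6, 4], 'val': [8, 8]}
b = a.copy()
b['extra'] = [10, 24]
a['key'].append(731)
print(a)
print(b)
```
{'key': [6, 4, 731], 'val': [8, 8]}
{'key': [6, 4, 731], 'val': [8, 8], 'extra': [10, 24]}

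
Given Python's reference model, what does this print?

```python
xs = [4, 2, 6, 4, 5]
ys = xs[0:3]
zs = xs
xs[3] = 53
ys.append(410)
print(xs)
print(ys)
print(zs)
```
[4, 2, 6, 53, 5]
[4, 2, 6, 410]
[4, 2, 6, 53, 5]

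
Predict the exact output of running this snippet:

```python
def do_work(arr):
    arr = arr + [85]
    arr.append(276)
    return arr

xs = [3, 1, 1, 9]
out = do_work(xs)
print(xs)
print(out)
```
[3, 1, 1, 9]
[3, 1, 1, 9, 85, 276]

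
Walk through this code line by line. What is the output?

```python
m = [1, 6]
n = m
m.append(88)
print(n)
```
[1, 6, 88]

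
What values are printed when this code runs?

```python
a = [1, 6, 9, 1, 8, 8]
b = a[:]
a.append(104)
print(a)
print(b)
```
[1, 6, 9, 1, 8, 8, 104]
[1, 6, 9, 1, 8, 8]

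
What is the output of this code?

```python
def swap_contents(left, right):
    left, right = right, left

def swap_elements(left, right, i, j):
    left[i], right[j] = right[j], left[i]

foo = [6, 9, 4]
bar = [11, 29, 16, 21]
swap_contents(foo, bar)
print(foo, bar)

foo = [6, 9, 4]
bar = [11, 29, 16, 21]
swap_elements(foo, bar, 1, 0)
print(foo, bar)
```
[6, 9, 4] [11, 29, 16, 21]
[6, 11, 4] [9, 29, 16, 21]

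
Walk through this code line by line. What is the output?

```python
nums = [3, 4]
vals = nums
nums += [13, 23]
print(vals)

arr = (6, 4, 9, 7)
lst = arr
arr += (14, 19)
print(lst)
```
[3, 4, 13, 23]
(6, 4, 9, 7)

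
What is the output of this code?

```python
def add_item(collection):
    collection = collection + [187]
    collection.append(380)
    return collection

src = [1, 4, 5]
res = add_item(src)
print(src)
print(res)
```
[1, 4, 5]
[1, 4, 5, 187, 380]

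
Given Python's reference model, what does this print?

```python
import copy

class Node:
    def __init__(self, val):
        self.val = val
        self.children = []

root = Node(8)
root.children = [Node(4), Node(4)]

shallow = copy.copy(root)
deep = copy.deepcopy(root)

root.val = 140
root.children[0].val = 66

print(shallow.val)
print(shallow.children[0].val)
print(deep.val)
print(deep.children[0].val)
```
8
66
8
4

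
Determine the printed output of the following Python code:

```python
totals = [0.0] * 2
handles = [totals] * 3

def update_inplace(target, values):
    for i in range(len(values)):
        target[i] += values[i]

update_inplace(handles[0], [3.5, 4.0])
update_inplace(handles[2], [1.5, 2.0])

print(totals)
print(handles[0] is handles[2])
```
[5.0, 6.0]
True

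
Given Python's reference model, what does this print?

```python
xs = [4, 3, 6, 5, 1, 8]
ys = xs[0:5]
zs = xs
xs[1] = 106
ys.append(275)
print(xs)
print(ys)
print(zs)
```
[4, 106, 6, 5, 1, 8]
[4, 3, 6, 5, 1, 275]
[4, 106, 6, 5, 1, 8]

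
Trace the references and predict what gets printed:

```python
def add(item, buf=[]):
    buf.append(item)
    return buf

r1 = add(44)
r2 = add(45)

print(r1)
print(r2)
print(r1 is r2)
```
[44, 45]
[44, 45]
True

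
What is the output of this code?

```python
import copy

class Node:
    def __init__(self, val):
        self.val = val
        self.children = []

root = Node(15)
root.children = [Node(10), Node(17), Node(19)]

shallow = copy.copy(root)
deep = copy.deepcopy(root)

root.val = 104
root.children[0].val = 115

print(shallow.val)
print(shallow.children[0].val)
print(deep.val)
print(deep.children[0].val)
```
15
115
15
10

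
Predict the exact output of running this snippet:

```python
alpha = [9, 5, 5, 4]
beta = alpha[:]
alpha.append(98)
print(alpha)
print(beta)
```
[9, 5, 5, 4, 98]
[9, 5, 5, 4]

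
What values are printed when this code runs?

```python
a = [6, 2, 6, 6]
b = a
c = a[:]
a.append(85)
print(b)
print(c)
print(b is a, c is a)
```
[6, 2, 6, 6, 85]
[6, 2, 6, 6]
True False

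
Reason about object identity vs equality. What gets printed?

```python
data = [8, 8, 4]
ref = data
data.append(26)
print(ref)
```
[8, 8, 4, 26]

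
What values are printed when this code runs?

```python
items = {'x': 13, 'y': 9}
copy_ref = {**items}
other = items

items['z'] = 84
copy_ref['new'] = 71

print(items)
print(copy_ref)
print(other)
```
{'x': 13, 'y': 9, 'z': 84}
{'x': 13, 'y': 9, 'new': 71}
{'x': 13, 'y': 9, 'z': 84}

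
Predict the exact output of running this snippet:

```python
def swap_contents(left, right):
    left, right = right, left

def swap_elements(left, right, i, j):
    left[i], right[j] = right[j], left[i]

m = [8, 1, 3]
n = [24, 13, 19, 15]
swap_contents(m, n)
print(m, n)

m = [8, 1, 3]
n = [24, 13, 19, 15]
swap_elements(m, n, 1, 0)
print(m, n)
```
[8, 1, 3] [24, 13, 19, 15]
[8, 24, 3] [1, 13, 19, 15]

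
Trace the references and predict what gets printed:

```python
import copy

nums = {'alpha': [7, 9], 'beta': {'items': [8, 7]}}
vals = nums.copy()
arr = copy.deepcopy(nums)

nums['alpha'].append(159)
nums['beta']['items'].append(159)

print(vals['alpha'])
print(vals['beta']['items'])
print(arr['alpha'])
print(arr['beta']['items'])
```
[7, 9, 159]
[8, 7, 159]
[7, 9]
[8, 7]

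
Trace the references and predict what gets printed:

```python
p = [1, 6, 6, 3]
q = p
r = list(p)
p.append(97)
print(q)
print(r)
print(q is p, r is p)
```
[1, 6, 6, 3, 97]
[1, 6, 6, 3]
True False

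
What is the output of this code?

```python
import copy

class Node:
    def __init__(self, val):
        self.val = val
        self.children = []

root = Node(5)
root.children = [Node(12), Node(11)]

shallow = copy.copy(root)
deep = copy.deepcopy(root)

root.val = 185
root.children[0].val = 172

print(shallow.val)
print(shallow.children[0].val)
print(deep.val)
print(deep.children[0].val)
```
5
172
5
12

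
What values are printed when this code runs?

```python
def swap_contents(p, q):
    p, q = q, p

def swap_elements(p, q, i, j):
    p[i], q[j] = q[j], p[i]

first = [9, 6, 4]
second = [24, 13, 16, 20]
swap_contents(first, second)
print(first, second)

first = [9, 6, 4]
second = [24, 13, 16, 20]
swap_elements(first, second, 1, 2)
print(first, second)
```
[9, 6, 4] [24, 13, 16, 20]
[9, 16, 4] [24, 13, 6, 20]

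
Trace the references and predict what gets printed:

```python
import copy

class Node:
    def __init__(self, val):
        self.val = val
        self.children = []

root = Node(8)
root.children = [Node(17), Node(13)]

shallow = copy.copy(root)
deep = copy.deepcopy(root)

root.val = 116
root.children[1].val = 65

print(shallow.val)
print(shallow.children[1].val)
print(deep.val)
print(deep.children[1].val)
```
8
65
8
13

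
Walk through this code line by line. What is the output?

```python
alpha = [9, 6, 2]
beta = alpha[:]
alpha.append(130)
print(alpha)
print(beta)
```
[9, 6, 2, 130]
[9, 6, 2]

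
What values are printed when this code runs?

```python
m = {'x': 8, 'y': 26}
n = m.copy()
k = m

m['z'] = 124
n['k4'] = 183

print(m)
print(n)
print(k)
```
{'x': 8, 'y': 26, 'z': 124}
{'x': 8, 'y': 26, 'k4': 183}
{'x': 8, 'y': 26, 'z': 124}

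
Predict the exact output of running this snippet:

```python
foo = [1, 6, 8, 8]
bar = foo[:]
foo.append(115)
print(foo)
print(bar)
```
[1, 6, 8, 8, 115]
[1, 6, 8, 8]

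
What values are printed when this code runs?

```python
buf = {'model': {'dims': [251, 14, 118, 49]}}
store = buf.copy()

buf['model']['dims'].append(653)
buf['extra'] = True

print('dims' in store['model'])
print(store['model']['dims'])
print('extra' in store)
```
True
[251, 14, 118, 49, 653]
False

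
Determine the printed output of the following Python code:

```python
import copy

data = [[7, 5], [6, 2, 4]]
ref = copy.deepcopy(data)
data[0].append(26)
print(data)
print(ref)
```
[[7, 5, 26], [6, 2, 4]]
[[7, 5], [6, 2, 4]]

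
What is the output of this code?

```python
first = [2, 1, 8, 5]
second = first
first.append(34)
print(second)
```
[2, 1, 8, 5, 34]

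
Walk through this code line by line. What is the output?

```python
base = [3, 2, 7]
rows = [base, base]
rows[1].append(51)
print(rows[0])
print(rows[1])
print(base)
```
[3, 2, 7, 51]
[3, 2, 7, 51]
[3, 2, 7, 51]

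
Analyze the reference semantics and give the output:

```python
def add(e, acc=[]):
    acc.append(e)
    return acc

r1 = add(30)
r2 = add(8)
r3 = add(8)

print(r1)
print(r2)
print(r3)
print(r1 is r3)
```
[30, 8, 8]
[30, 8, 8]
[30, 8, 8]
True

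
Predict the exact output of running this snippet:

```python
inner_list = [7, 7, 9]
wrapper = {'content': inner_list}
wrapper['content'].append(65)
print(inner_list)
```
[7, 7, 9, 65]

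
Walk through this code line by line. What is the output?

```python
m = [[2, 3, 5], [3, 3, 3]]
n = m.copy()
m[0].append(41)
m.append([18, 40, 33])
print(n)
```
[[2, 3, 5, 41], [3, 3, 3]]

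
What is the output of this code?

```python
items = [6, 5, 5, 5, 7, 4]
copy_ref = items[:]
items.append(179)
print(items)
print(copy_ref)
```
[6, 5, 5, 5, 7, 4, 179]
[6, 5, 5, 5, 7, 4]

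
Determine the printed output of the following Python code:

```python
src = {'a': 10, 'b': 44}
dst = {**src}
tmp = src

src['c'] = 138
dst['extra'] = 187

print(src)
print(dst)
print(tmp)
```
{'a': 10, 'b': 44, 'c': 138}
{'a': 10, 'b': 44, 'extra': 187}
{'a': 10, 'b': 44, 'c': 138}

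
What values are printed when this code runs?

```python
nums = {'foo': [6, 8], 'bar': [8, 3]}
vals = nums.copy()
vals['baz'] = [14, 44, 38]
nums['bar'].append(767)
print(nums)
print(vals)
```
{'foo': [6, 8], 'bar': [8, 3, 767]}
{'foo': [6, 8], 'bar': [8, 3, 767], 'baz': [14, 44, 38]}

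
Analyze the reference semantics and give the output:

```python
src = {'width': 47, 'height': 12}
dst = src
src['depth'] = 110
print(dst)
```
{'width': 47, 'height': 12, 'depth': 110}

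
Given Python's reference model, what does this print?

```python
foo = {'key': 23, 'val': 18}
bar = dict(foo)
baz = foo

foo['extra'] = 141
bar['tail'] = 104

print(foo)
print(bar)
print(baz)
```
{'key': 23, 'val': 18, 'extra': 141}
{'key': 23, 'val': 18, 'tail': 104}
{'key': 23, 'val': 18, 'extra': 141}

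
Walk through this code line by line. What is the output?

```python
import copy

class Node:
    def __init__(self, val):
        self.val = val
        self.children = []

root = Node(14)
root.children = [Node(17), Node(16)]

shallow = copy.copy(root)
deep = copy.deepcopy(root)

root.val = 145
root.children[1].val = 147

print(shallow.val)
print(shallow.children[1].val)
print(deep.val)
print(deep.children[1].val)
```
14
147
14
16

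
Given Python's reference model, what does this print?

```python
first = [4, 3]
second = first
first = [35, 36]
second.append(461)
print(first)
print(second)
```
[35, 36]
[4, 3, 461]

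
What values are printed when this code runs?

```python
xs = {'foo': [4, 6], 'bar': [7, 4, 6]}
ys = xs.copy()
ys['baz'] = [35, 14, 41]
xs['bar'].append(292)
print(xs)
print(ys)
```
{'foo': [4, 6], 'bar': [7, 4, 6, 292]}
{'foo': [4, 6], 'bar': [7, 4, 6, 292], 'baz': [35, 14, 41]}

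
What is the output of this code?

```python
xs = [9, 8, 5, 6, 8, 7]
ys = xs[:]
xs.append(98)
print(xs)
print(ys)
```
[9, 8, 5, 6, 8, 7, 98]
[9, 8, 5, 6, 8, 7]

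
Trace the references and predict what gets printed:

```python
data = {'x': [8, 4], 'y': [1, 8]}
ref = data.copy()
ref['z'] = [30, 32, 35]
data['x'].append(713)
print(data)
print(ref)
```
{'x': [8, 4, 713], 'y': [1, 8]}
{'x': [8, 4, 713], 'y': [1, 8], 'z': [30, 32, 35]}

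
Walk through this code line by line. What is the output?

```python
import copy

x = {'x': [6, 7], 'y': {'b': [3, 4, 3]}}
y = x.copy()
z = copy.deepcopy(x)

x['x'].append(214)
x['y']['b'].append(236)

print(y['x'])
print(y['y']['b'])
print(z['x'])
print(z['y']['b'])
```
[6, 7, 214]
[3, 4, 3, 236]
[6, 7]
[3, 4, 3]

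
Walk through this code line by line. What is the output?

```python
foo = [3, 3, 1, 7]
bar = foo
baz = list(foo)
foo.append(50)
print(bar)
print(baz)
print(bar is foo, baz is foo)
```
[3, 3, 1, 7, 50]
[3, 3, 1, 7]
True False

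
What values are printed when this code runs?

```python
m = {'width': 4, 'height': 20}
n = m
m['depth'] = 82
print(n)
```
{'width': 4, 'height': 20, 'depth': 82}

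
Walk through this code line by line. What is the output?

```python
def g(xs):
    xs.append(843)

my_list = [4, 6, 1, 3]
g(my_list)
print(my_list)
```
[4, 6, 1, 3, 843]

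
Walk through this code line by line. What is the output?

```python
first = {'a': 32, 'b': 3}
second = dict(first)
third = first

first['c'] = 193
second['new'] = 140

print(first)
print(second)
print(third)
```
{'a': 32, 'b': 3, 'c': 193}
{'a': 32, 'b': 3, 'new': 140}
{'a': 32, 'b': 3, 'c': 193}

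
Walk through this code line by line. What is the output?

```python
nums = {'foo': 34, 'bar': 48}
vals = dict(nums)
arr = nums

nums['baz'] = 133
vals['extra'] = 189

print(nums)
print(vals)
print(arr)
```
{'foo': 34, 'bar': 48, 'baz': 133}
{'foo': 34, 'bar': 48, 'extra': 189}
{'foo': 34, 'bar': 48, 'baz': 133}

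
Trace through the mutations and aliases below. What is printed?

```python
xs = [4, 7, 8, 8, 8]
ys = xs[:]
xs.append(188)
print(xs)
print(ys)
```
[4, 7, 8, 8, 8, 188]
[4, 7, 8, 8, 8]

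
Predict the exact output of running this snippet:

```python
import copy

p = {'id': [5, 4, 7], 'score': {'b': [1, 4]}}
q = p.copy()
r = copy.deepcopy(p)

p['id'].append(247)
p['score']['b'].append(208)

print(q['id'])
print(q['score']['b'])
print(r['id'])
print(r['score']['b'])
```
[5, 4, 7, 247]
[1, 4, 208]
[5, 4, 7]
[1, 4]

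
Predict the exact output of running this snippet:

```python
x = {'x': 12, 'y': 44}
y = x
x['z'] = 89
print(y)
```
{'x': 12, 'y': 44, 'z': 89}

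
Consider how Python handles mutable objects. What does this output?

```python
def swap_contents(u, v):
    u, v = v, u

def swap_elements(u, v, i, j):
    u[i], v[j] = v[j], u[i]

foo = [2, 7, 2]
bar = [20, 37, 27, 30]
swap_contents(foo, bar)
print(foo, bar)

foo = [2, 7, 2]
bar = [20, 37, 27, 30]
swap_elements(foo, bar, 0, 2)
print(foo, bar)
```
[2, 7, 2] [20, 37, 27, 30]
[27, 7, 2] [20, 37, 2, 30]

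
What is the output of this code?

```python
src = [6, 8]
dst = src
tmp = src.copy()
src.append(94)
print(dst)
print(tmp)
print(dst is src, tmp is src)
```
[6, 8, 94]
[6, 8]
True False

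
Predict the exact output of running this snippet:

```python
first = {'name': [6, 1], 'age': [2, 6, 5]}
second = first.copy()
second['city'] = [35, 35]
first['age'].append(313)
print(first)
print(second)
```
{'name': [6, 1], 'age': [2, 6, 5, 313]}
{'name': [6, 1], 'age': [2, 6, 5, 313], 'city': [35, 35]}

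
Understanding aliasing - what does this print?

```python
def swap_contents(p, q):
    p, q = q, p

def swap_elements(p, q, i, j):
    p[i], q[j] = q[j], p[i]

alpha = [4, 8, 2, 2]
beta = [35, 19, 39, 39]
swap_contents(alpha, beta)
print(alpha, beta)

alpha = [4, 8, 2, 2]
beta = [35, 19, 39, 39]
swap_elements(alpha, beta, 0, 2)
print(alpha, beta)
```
[4, 8, 2, 2] [35, 19, 39, 39]
[39, 8, 2, 2] [35, 19, 4, 39]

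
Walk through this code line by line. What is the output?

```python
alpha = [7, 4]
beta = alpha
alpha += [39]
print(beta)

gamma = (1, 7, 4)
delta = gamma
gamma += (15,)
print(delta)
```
[7, 4, 39]
(1, 7, 4)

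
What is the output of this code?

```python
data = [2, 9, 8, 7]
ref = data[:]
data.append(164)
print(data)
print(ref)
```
[2, 9, 8, 7, 164]
[2, 9, 8, 7]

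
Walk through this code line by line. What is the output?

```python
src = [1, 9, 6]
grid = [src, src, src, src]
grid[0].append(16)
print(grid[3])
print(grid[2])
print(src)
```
[1, 9, 6, 16]
[1, 9, 6, 16]
[1, 9, 6, 16]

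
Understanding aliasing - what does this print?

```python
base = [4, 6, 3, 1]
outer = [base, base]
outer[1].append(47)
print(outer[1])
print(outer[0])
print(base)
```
[4, 6, 3, 1, 47]
[4, 6, 3, 1, 47]
[4, 6, 3, 1, 47]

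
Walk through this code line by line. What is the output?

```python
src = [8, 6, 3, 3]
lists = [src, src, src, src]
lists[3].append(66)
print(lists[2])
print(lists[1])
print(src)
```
[8, 6, 3, 3, 66]
[8, 6, 3, 3, 66]
[8, 6, 3, 3, 66]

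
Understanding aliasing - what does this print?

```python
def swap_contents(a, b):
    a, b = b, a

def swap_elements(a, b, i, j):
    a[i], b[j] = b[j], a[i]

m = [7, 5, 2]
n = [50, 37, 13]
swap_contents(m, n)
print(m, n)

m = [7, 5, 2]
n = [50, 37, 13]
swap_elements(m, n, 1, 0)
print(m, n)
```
[7, 5, 2] [50, 37, 13]
[7, 50, 2] [5, 37, 13]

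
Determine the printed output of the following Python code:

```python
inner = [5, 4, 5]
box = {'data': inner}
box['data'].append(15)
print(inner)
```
[5, 4, 5, 15]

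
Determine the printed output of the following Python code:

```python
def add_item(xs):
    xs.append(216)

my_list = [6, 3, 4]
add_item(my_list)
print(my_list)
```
[6, 3, 4, 216]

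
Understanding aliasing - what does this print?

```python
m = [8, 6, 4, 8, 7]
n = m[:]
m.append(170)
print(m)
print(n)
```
[8, 6, 4, 8, 7, 170]
[8, 6, 4, 8, 7]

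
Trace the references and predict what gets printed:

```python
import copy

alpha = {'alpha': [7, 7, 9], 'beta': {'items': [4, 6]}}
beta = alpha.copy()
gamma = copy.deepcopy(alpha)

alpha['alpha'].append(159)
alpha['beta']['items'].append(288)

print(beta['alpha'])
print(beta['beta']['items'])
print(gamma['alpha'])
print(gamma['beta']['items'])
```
[7, 7, 9, 159]
[4, 6, 288]
[7, 7, 9]
[4, 6]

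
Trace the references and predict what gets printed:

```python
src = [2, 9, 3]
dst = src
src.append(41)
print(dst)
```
[2, 9, 3, 41]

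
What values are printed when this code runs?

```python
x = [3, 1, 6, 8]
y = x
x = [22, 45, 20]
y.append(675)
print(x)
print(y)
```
[22, 45, 20]
[3, 1, 6, 8, 675]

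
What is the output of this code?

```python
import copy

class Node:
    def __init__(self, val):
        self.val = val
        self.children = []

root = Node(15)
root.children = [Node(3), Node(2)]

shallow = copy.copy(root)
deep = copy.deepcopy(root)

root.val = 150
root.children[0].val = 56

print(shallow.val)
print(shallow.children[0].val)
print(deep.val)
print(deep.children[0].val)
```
15
56
15
3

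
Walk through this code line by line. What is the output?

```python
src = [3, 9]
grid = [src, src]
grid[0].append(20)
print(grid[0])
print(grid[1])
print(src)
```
[3, 9, 20]
[3, 9, 20]
[3, 9, 20]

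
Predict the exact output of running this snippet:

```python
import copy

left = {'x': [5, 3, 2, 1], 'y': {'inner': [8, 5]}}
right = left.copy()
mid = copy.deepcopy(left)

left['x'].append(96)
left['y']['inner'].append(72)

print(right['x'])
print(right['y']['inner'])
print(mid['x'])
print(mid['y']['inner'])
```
[5, 3, 2, 1, 96]
[8, 5, 72]
[5, 3, 2, 1]
[8, 5]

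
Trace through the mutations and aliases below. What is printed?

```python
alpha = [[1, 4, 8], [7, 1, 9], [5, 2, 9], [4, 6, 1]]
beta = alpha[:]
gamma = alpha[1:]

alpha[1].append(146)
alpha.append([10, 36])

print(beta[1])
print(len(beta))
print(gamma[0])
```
[7, 1, 9, 146]
4
[7, 1, 9, 146]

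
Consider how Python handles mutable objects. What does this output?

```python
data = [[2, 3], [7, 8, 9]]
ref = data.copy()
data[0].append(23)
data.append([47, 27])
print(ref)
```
[[2, 3, 23], [7, 8, 9]]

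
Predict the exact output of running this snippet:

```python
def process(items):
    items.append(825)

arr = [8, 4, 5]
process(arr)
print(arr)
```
[8, 4, 5, 825]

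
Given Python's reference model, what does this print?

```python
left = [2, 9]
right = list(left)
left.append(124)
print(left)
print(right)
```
[2, 9, 124]
[2, 9]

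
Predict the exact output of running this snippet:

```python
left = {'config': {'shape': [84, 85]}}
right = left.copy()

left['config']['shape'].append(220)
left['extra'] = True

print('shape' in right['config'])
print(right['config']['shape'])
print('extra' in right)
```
True
[84, 85, 220]
False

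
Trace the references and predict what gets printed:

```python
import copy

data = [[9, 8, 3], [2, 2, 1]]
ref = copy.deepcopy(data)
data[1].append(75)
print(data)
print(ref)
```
[[9, 8, 3], [2, 2, 1, 75]]
[[9, 8, 3], [2, 2, 1]]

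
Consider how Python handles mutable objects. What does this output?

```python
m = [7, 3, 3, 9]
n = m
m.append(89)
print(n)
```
[7, 3, 3, 9, 89]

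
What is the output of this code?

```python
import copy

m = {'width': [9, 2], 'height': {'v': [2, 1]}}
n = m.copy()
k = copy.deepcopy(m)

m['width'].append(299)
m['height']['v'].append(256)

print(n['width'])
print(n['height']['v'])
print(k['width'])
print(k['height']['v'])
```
[9, 2, 299]
[2, 1, 256]
[9, 2]
[2, 1]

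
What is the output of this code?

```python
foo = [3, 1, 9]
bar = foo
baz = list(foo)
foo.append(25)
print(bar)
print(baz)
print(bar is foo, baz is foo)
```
[3, 1, 9, 25]
[3, 1, 9]
True False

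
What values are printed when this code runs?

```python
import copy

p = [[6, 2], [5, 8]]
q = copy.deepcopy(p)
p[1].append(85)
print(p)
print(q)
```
[[6, 2], [5, 8, 85]]
[[6, 2], [5, 8]]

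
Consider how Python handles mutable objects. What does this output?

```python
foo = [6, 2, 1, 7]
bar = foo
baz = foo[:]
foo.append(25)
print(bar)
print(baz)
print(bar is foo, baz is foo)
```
[6, 2, 1, 7, 25]
[6, 2, 1, 7]
True False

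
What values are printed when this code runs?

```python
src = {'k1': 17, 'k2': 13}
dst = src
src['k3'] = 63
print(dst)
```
{'k1': 17, 'k2': 13, 'k3': 63}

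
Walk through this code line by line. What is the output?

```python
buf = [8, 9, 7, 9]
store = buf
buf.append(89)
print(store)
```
[8, 9, 7, 9, 89]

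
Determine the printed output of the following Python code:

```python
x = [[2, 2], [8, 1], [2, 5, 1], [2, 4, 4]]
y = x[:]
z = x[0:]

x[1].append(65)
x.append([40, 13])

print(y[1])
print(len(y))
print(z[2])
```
[8, 1, 65]
4
[2, 5, 1]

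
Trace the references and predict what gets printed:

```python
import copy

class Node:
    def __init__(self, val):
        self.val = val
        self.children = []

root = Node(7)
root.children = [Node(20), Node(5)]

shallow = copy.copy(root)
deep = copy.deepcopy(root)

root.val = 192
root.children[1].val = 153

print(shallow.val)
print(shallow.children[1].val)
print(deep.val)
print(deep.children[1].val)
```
7
153
7
5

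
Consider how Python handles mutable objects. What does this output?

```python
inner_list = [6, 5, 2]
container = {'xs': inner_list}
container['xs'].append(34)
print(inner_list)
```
[6, 5, 2, 34]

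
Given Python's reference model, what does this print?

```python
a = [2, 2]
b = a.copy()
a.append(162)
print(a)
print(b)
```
[2, 2, 162]
[2, 2]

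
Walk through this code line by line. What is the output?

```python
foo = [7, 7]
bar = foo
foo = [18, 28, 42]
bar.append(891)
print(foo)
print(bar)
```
[18, 28, 42]
[7, 7, 891]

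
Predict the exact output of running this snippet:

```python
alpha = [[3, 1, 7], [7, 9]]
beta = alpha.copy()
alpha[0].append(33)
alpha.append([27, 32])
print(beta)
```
[[3, 1, 7, 33], [7, 9]]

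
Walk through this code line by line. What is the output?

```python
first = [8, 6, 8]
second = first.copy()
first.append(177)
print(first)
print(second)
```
[8, 6, 8, 177]
[8, 6, 8]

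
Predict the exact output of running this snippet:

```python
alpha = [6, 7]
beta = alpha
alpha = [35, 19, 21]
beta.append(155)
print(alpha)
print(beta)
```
[35, 19, 21]
[6, 7, 155]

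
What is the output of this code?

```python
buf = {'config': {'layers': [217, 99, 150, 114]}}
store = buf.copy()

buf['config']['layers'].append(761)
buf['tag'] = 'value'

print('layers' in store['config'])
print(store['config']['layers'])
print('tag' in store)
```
True
[217, 99, 150, 114, 761]
False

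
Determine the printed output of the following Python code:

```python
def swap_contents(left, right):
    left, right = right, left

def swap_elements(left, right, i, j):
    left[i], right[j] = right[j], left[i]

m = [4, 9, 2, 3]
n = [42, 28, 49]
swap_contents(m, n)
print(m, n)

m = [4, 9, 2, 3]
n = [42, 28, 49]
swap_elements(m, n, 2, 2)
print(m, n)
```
[4, 9, 2, 3] [42, 28, 49]
[4, 9, 49, 3] [42, 28, 2]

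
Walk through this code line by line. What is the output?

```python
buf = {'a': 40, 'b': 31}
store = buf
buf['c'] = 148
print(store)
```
{'a': 40, 'b': 31, 'c': 148}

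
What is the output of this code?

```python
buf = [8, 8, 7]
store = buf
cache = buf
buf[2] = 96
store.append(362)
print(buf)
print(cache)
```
[8, 8, 96, 362]
[8, 8, 96, 362]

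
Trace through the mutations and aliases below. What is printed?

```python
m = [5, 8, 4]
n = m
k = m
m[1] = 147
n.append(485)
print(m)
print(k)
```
[5, 147, 4, 485]
[5, 147, 4, 485]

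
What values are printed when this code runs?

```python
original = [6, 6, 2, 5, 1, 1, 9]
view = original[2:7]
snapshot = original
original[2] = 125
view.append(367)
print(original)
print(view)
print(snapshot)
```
[6, 6, 125, 5, 1, 1, 9]
[2, 5, 1, 1, 9, 367]
[6, 6, 125, 5, 1, 1, 9]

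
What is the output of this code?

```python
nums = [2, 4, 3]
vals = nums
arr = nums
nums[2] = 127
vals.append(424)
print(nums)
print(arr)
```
[2, 4, 127, 424]
[2, 4, 127, 424]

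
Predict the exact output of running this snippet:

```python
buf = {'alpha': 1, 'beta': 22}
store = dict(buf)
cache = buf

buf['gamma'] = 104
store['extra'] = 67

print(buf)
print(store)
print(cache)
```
{'alpha': 1, 'beta': 22, 'gamma': 104}
{'alpha': 1, 'beta': 22, 'extra': 67}
{'alpha': 1, 'beta': 22, 'gamma': 104}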